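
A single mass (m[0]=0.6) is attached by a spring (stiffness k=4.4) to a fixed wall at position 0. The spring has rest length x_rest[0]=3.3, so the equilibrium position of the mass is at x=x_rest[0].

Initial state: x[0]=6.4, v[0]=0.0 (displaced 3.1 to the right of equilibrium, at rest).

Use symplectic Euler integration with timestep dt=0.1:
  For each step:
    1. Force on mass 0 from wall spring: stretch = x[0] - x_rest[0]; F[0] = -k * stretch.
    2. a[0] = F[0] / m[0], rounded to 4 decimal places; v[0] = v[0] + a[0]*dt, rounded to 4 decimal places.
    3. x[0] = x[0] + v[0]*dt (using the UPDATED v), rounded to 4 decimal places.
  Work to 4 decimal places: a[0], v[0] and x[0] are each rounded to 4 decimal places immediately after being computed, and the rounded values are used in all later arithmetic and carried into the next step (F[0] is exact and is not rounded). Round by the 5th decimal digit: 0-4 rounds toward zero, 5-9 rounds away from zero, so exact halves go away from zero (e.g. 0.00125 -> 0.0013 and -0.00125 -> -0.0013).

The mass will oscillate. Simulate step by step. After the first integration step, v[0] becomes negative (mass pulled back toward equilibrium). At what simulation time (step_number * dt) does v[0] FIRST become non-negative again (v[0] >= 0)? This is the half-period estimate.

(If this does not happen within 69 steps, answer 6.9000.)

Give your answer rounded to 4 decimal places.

Step 0: x=[6.4000] v=[0.0000]
Step 1: x=[6.1727] v=[-2.2733]
Step 2: x=[5.7347] v=[-4.3800]
Step 3: x=[5.1182] v=[-6.1655]
Step 4: x=[4.3683] v=[-7.4989]
Step 5: x=[3.5401] v=[-8.2823]
Step 6: x=[2.6943] v=[-8.4584]
Step 7: x=[1.8929] v=[-8.0142]
Step 8: x=[1.1947] v=[-6.9823]
Step 9: x=[0.6509] v=[-5.4384]
Step 10: x=[0.3013] v=[-3.4957]
Step 11: x=[0.1716] v=[-1.2967]
Step 12: x=[0.2714] v=[0.9975]
First v>=0 after going negative at step 12, time=1.2000

Answer: 1.2000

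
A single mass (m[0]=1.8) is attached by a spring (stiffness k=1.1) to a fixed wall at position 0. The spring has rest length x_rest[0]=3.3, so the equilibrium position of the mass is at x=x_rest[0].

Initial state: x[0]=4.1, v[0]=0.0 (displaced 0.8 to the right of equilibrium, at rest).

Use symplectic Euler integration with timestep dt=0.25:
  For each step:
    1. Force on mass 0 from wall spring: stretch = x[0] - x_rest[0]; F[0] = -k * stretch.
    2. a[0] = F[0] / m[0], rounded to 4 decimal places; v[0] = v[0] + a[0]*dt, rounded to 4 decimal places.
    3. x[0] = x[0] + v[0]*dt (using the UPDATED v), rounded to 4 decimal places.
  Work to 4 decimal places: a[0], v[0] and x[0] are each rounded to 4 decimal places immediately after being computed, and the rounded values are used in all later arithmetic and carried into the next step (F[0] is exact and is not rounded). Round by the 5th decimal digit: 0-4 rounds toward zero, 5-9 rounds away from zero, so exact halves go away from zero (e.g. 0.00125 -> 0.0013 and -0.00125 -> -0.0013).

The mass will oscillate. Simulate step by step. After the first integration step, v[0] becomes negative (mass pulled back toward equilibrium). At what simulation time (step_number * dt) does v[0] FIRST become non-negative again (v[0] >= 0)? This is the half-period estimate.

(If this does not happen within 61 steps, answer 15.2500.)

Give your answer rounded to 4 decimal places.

Step 0: x=[4.1000] v=[0.0000]
Step 1: x=[4.0695] v=[-0.1222]
Step 2: x=[4.0096] v=[-0.2398]
Step 3: x=[3.9226] v=[-0.3482]
Step 4: x=[3.8118] v=[-0.4433]
Step 5: x=[3.6814] v=[-0.5215]
Step 6: x=[3.5365] v=[-0.5798]
Step 7: x=[3.3825] v=[-0.6159]
Step 8: x=[3.2254] v=[-0.6285]
Step 9: x=[3.0711] v=[-0.6171]
Step 10: x=[2.9256] v=[-0.5821]
Step 11: x=[2.7944] v=[-0.5249]
Step 12: x=[2.6825] v=[-0.4477]
Step 13: x=[2.5942] v=[-0.3534]
Step 14: x=[2.5328] v=[-0.2456]
Step 15: x=[2.5007] v=[-0.1284]
Step 16: x=[2.4991] v=[-0.0063]
Step 17: x=[2.5281] v=[0.1161]
First v>=0 after going negative at step 17, time=4.2500

Answer: 4.2500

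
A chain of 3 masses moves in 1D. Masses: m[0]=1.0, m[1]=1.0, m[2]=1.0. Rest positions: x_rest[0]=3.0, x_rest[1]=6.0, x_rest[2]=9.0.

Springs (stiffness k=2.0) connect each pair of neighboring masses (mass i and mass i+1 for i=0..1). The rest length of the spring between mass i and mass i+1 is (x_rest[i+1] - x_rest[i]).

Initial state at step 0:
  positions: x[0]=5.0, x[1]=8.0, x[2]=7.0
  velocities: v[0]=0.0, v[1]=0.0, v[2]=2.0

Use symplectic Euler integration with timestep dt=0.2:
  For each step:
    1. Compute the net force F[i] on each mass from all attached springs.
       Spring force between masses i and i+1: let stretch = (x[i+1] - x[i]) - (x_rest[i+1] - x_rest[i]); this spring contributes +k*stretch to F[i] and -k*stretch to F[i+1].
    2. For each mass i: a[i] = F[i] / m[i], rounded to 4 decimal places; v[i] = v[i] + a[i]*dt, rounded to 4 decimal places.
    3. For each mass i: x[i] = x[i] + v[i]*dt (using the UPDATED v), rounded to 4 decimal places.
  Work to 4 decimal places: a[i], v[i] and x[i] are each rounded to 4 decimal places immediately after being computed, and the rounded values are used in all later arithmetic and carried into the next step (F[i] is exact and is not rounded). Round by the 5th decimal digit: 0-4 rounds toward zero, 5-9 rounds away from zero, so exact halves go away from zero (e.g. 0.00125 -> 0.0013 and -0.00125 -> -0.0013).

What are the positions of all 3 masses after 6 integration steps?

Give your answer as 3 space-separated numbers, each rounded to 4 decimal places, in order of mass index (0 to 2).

Step 0: x=[5.0000 8.0000 7.0000] v=[0.0000 0.0000 2.0000]
Step 1: x=[5.0000 7.6800 7.7200] v=[0.0000 -1.6000 3.6000]
Step 2: x=[4.9744 7.1488 8.6768] v=[-0.1280 -2.6560 4.7840]
Step 3: x=[4.8828 6.5659 9.7514] v=[-0.4582 -2.9146 5.3728]
Step 4: x=[4.6858 6.1032 10.8111] v=[-0.9850 -2.3136 5.2986]
Step 5: x=[4.3622 5.9037 11.7342] v=[-1.6180 -0.9974 4.6154]
Step 6: x=[3.9219 6.0473 12.4308] v=[-2.2014 0.7182 3.4832]

Answer: 3.9219 6.0473 12.4308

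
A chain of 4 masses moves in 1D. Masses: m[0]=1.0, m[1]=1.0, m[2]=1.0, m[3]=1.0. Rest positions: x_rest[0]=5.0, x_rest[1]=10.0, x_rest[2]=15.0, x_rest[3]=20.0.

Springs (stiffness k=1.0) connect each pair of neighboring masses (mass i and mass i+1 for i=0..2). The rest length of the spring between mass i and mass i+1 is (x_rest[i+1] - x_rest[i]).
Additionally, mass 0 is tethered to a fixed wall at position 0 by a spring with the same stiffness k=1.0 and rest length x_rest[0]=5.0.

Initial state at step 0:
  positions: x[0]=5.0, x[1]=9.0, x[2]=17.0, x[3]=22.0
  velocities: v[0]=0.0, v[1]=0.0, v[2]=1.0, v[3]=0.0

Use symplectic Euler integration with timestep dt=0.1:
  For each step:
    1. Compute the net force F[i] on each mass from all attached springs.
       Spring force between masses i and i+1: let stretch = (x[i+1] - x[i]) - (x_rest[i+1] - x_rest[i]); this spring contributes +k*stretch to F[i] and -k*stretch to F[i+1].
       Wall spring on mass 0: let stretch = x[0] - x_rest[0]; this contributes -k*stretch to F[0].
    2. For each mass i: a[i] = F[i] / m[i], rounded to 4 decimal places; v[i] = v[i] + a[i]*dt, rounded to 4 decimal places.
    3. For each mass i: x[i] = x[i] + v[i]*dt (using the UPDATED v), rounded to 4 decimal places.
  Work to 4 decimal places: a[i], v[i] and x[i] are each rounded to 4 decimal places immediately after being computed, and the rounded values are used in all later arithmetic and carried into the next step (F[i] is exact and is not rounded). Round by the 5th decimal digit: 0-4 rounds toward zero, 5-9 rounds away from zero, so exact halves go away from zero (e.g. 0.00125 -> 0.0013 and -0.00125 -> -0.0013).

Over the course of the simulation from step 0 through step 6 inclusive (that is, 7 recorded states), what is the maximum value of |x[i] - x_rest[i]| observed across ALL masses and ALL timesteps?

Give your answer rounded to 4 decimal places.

Step 0: x=[5.0000 9.0000 17.0000 22.0000] v=[0.0000 0.0000 1.0000 0.0000]
Step 1: x=[4.9900 9.0400 17.0700 22.0000] v=[-0.1000 0.4000 0.7000 0.0000]
Step 2: x=[4.9706 9.1198 17.1090 22.0007] v=[-0.1940 0.7980 0.3900 0.0070]
Step 3: x=[4.9430 9.2380 17.1170 22.0025] v=[-0.2761 1.1820 0.0803 0.0178]
Step 4: x=[4.9089 9.3920 17.0951 22.0054] v=[-0.3409 1.5404 -0.2191 0.0293]
Step 5: x=[4.8706 9.5782 17.0453 22.0092] v=[-0.3835 1.8624 -0.4984 0.0383]
Step 6: x=[4.8306 9.7920 16.9704 22.0134] v=[-0.3998 2.1384 -0.7487 0.0419]
Max displacement = 2.1170

Answer: 2.1170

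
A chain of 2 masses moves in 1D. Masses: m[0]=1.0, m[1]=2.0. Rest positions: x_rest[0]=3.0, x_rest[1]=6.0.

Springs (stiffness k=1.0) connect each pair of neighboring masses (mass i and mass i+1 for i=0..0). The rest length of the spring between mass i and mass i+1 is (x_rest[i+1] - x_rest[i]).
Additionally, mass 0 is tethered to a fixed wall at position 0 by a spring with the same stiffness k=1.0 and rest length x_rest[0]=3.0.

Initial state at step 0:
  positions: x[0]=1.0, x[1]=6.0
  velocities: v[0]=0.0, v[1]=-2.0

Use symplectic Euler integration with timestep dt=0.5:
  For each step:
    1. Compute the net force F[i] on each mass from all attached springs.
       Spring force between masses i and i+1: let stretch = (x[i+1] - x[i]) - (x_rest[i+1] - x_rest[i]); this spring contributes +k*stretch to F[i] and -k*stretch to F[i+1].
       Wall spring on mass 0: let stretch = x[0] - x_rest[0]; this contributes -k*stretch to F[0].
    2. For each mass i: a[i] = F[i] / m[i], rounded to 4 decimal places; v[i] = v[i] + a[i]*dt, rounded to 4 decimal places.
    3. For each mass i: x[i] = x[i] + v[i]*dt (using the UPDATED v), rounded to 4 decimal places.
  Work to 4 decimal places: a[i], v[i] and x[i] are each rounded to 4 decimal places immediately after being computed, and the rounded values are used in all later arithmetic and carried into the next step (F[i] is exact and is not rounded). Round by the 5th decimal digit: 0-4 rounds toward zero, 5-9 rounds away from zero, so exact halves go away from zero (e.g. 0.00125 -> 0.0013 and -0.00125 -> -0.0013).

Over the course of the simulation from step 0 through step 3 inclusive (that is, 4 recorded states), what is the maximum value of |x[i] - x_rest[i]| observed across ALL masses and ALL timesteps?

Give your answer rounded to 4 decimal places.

Step 0: x=[1.0000 6.0000] v=[0.0000 -2.0000]
Step 1: x=[2.0000 4.7500] v=[2.0000 -2.5000]
Step 2: x=[3.1875 3.5313] v=[2.3750 -2.4375]
Step 3: x=[3.6641 2.6446] v=[0.9532 -1.7735]
Max displacement = 3.3554

Answer: 3.3554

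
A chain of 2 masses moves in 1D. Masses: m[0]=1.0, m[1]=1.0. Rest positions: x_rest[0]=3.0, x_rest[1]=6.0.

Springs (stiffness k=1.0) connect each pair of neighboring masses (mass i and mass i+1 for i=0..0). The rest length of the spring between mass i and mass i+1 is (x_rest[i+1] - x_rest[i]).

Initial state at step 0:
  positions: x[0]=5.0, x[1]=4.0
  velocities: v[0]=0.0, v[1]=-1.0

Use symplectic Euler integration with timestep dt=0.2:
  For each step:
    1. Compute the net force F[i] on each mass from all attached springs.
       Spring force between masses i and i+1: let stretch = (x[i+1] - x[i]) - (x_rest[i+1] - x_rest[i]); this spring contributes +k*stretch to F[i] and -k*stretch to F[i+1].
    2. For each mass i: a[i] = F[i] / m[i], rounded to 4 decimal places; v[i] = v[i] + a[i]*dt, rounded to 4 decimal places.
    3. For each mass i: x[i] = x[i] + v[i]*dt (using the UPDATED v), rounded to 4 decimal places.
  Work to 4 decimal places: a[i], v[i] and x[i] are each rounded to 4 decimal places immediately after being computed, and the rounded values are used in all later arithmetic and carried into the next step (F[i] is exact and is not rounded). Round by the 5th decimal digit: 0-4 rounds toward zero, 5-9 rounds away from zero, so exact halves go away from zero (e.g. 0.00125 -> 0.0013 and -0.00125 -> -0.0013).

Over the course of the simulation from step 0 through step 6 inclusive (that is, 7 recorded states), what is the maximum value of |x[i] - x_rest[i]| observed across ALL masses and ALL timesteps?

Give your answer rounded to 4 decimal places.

Answer: 2.0400

Derivation:
Step 0: x=[5.0000 4.0000] v=[0.0000 -1.0000]
Step 1: x=[4.8400 3.9600] v=[-0.8000 -0.2000]
Step 2: x=[4.5248 4.0752] v=[-1.5760 0.5760]
Step 3: x=[4.0716 4.3284] v=[-2.2659 1.2659]
Step 4: x=[3.5087 4.6913] v=[-2.8145 1.8145]
Step 5: x=[2.8731 5.1269] v=[-3.1780 2.1780]
Step 6: x=[2.2077 5.5923] v=[-3.3272 2.3272]
Max displacement = 2.0400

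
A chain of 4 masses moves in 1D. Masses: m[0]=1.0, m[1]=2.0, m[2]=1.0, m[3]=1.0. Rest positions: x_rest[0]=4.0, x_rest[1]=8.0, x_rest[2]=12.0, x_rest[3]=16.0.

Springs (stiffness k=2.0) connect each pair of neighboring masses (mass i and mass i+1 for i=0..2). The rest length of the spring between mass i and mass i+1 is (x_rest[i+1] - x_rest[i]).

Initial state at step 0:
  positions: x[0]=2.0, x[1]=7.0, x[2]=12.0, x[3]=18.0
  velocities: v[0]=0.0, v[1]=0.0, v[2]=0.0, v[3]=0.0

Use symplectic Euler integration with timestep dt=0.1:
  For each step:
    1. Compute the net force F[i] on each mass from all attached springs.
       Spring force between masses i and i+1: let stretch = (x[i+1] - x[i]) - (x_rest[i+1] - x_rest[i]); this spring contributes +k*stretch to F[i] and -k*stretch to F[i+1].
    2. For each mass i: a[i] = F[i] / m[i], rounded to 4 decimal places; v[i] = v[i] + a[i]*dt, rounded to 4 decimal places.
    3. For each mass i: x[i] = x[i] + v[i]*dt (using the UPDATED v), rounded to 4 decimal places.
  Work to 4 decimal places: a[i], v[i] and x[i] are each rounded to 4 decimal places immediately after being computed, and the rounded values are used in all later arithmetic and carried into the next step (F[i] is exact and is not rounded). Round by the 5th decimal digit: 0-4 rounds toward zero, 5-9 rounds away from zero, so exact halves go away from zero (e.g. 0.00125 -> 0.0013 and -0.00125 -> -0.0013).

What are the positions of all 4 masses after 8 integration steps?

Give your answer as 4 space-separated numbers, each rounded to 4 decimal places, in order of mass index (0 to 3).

Answer: 2.6430 7.0719 12.4257 16.7876

Derivation:
Step 0: x=[2.0000 7.0000 12.0000 18.0000] v=[0.0000 0.0000 0.0000 0.0000]
Step 1: x=[2.0200 7.0000 12.0200 17.9600] v=[0.2000 0.0000 0.2000 -0.4000]
Step 2: x=[2.0596 7.0004 12.0584 17.8812] v=[0.3960 0.0040 0.3840 -0.7880]
Step 3: x=[2.1180 7.0020 12.1121 17.7659] v=[0.5842 0.0157 0.5370 -1.1526]
Step 4: x=[2.1941 7.0058 12.1767 17.6176] v=[0.7610 0.0383 0.6457 -1.4834]
Step 5: x=[2.2864 7.0132 12.2467 17.4404] v=[0.9233 0.0742 0.6997 -1.7716]
Step 6: x=[2.3933 7.0257 12.3159 17.2394] v=[1.0687 0.1249 0.6917 -2.0103]
Step 7: x=[2.5128 7.0448 12.3777 17.0199] v=[1.1952 0.1907 0.6184 -2.1950]
Step 8: x=[2.6430 7.0719 12.4257 16.7876] v=[1.3016 0.2708 0.4803 -2.3234]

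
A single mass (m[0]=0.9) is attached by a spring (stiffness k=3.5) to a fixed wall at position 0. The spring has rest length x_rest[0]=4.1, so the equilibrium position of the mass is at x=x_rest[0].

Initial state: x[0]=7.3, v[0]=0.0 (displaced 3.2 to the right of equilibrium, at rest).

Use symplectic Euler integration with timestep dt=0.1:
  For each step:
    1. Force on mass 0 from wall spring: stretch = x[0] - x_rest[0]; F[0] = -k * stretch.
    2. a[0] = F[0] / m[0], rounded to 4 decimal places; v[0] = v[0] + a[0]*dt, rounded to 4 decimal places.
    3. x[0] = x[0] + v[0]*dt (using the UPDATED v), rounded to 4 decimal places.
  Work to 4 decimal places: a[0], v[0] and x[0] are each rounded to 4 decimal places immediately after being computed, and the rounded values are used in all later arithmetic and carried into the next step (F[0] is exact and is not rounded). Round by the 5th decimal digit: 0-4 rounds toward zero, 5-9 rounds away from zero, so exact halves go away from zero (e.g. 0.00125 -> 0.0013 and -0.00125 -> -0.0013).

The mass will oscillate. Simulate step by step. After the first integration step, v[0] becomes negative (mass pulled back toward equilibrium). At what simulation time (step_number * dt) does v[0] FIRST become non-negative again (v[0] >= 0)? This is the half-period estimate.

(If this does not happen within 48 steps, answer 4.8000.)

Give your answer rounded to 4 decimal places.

Step 0: x=[7.3000] v=[0.0000]
Step 1: x=[7.1756] v=[-1.2444]
Step 2: x=[6.9316] v=[-2.4405]
Step 3: x=[6.5774] v=[-3.5417]
Step 4: x=[6.1269] v=[-4.5051]
Step 5: x=[5.5976] v=[-5.2933]
Step 6: x=[5.0100] v=[-5.8757]
Step 7: x=[4.3870] v=[-6.2296]
Step 8: x=[3.7529] v=[-6.3412]
Step 9: x=[3.1323] v=[-6.2062]
Step 10: x=[2.5493] v=[-5.8299]
Step 11: x=[2.0266] v=[-5.2269]
Step 12: x=[1.5845] v=[-4.4206]
Step 13: x=[1.2403] v=[-3.4424]
Step 14: x=[1.0073] v=[-2.3303]
Step 15: x=[0.8945] v=[-1.1276]
Step 16: x=[0.9064] v=[0.1190]
First v>=0 after going negative at step 16, time=1.6000

Answer: 1.6000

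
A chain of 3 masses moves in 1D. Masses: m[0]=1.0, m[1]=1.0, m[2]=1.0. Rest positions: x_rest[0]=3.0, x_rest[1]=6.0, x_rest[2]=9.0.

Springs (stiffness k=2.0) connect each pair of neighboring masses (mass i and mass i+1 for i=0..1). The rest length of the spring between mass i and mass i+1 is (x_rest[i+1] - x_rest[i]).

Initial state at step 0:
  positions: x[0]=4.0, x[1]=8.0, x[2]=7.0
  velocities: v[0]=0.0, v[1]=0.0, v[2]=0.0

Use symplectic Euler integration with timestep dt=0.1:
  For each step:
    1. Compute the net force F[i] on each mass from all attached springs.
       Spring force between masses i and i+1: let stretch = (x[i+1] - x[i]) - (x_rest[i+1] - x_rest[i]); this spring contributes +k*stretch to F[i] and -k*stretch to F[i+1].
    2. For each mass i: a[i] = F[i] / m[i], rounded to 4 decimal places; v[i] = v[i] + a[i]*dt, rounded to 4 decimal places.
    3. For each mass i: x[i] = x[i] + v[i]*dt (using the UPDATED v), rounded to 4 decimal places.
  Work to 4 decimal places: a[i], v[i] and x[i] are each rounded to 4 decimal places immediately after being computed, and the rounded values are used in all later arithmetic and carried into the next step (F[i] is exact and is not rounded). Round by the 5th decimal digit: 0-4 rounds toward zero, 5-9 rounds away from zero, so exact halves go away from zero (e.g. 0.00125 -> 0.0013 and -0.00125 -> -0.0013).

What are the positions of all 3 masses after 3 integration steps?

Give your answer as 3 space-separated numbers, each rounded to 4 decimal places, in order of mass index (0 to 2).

Answer: 4.1082 7.4296 7.4622

Derivation:
Step 0: x=[4.0000 8.0000 7.0000] v=[0.0000 0.0000 0.0000]
Step 1: x=[4.0200 7.9000 7.0800] v=[0.2000 -1.0000 0.8000]
Step 2: x=[4.0576 7.7060 7.2364] v=[0.3760 -1.9400 1.5640]
Step 3: x=[4.1082 7.4296 7.4622] v=[0.5057 -2.7636 2.2579]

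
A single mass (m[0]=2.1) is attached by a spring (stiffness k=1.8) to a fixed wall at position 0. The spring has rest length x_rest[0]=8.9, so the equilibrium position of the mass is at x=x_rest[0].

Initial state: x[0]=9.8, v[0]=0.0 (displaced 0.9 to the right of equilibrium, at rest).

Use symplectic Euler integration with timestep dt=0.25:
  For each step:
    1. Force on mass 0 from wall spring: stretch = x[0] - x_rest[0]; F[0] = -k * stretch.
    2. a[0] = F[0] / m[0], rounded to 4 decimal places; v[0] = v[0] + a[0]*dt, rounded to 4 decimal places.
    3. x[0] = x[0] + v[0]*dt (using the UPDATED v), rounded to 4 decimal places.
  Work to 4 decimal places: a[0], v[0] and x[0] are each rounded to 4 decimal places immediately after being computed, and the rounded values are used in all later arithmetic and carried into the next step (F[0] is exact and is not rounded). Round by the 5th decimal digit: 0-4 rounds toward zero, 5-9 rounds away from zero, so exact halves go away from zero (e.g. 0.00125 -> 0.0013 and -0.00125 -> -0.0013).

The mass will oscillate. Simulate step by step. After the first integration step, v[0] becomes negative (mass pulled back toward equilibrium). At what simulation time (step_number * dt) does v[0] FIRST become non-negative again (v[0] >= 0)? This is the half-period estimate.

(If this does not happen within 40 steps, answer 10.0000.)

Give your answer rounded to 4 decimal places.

Answer: 3.5000

Derivation:
Step 0: x=[9.8000] v=[0.0000]
Step 1: x=[9.7518] v=[-0.1929]
Step 2: x=[9.6580] v=[-0.3754]
Step 3: x=[9.5236] v=[-0.5378]
Step 4: x=[9.3558] v=[-0.6714]
Step 5: x=[9.1635] v=[-0.7691]
Step 6: x=[8.9571] v=[-0.8256]
Step 7: x=[8.7477] v=[-0.8378]
Step 8: x=[8.5464] v=[-0.8052]
Step 9: x=[8.3641] v=[-0.7294]
Step 10: x=[8.2105] v=[-0.6146]
Step 11: x=[8.0938] v=[-0.4669]
Step 12: x=[8.0203] v=[-0.2942]
Step 13: x=[7.9939] v=[-0.1057]
Step 14: x=[8.0160] v=[0.0885]
First v>=0 after going negative at step 14, time=3.5000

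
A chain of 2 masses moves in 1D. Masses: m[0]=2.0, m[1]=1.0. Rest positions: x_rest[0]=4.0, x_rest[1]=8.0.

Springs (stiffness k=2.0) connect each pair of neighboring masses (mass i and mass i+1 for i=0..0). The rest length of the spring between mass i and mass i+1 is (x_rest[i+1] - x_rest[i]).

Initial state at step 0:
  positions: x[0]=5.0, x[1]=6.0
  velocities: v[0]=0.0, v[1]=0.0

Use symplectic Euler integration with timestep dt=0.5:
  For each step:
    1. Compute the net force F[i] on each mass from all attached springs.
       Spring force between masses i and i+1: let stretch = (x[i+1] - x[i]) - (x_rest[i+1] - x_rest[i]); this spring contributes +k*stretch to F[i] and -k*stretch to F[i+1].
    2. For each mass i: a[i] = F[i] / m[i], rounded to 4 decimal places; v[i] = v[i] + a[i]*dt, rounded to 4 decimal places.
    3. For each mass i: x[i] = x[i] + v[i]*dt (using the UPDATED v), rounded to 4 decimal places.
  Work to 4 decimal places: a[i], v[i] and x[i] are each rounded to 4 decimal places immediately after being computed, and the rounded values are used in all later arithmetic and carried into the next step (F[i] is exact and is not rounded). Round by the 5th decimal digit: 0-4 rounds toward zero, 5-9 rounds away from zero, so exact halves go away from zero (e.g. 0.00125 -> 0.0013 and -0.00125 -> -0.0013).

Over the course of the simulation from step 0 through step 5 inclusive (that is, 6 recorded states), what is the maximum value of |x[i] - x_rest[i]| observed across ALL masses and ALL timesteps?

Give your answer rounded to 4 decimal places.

Answer: 2.2188

Derivation:
Step 0: x=[5.0000 6.0000] v=[0.0000 0.0000]
Step 1: x=[4.2500 7.5000] v=[-1.5000 3.0000]
Step 2: x=[3.3125 9.3750] v=[-1.8750 3.7500]
Step 3: x=[2.8906 10.2188] v=[-0.8438 1.6875]
Step 4: x=[3.3008 9.3985] v=[0.8203 -1.6407]
Step 5: x=[4.2354 7.5293] v=[1.8692 -3.7384]
Max displacement = 2.2188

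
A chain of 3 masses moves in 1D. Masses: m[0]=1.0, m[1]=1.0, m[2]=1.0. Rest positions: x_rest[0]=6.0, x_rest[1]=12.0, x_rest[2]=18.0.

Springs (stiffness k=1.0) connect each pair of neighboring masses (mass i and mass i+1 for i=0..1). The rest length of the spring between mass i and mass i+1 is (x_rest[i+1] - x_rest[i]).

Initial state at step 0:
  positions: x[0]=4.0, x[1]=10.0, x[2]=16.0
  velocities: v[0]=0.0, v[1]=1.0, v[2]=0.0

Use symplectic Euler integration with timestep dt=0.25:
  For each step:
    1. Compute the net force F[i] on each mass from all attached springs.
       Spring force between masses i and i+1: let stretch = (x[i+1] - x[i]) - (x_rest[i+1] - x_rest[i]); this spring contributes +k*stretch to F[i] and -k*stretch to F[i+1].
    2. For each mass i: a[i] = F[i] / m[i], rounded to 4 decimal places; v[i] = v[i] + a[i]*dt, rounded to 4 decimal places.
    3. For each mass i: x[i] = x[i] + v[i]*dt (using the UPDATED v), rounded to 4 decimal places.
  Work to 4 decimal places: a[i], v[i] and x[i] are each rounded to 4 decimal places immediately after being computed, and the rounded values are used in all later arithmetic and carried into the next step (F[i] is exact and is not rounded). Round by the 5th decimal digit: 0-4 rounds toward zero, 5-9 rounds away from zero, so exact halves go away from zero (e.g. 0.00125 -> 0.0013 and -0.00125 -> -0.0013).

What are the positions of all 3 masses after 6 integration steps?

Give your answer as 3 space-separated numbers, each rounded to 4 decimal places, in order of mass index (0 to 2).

Step 0: x=[4.0000 10.0000 16.0000] v=[0.0000 1.0000 0.0000]
Step 1: x=[4.0000 10.2500 16.0000] v=[0.0000 1.0000 0.0000]
Step 2: x=[4.0156 10.4688 16.0156] v=[0.0625 0.8750 0.0625]
Step 3: x=[4.0596 10.6309 16.0596] v=[0.1758 0.6484 0.1758]
Step 4: x=[4.1393 10.7216 16.1393] v=[0.3186 0.3628 0.3186]
Step 5: x=[4.2554 10.7395 16.2554] v=[0.4642 0.0717 0.4642]
Step 6: x=[4.4017 10.6969 16.4017] v=[0.5852 -0.1704 0.5852]

Answer: 4.4017 10.6969 16.4017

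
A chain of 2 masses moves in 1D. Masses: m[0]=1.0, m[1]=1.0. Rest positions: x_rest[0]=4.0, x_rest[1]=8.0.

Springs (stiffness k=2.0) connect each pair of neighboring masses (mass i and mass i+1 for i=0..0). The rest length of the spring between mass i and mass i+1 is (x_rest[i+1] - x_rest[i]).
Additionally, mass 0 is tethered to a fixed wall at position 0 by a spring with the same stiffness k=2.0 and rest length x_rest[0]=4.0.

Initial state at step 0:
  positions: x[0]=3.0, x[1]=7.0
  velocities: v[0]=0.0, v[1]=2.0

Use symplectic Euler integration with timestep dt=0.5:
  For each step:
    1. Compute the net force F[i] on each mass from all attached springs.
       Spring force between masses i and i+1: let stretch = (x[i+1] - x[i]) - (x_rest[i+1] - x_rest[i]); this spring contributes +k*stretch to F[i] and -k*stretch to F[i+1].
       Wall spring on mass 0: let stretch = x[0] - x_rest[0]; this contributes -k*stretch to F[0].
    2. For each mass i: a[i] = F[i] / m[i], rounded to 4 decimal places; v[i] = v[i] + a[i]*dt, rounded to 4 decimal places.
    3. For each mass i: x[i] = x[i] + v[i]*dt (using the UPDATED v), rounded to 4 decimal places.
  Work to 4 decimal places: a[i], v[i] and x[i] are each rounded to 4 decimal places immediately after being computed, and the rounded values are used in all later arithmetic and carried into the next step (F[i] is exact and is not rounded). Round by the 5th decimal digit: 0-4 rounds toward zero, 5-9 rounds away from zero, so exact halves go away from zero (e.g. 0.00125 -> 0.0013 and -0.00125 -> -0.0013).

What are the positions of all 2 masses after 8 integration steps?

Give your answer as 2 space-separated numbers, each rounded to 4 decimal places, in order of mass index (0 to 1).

Answer: 4.5704 8.1368

Derivation:
Step 0: x=[3.0000 7.0000] v=[0.0000 2.0000]
Step 1: x=[3.5000 8.0000] v=[1.0000 2.0000]
Step 2: x=[4.5000 8.7500] v=[2.0000 1.5000]
Step 3: x=[5.3750 9.3750] v=[1.7500 1.2500]
Step 4: x=[5.5625 10.0000] v=[0.3750 1.2500]
Step 5: x=[5.1875 10.4063] v=[-0.7500 0.8125]
Step 6: x=[4.8282 10.2032] v=[-0.7187 -0.4063]
Step 7: x=[4.7423 9.3126] v=[-0.1719 -1.7813]
Step 8: x=[4.5704 8.1368] v=[-0.3439 -2.3516]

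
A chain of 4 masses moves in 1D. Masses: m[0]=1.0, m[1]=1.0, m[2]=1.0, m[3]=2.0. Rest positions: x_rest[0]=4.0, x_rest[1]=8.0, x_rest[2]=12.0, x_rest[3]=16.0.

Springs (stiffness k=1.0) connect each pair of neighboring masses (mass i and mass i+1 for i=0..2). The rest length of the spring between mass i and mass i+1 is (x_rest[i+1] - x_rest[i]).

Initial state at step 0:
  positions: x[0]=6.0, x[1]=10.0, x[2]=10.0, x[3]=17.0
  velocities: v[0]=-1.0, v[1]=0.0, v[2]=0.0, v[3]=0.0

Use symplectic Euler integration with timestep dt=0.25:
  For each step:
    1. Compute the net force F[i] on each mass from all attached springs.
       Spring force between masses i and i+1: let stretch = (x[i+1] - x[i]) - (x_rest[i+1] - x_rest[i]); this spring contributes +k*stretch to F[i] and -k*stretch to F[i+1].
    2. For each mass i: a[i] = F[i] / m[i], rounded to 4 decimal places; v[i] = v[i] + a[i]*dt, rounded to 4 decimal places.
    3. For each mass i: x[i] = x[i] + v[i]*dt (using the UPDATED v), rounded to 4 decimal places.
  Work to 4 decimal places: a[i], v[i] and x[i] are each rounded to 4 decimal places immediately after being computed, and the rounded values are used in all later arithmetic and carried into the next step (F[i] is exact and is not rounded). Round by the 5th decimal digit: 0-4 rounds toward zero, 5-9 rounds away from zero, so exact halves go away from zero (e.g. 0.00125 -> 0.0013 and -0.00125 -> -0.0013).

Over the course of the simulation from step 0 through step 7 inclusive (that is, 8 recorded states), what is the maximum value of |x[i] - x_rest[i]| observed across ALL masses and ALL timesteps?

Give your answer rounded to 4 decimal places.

Answer: 3.1260

Derivation:
Step 0: x=[6.0000 10.0000 10.0000 17.0000] v=[-1.0000 0.0000 0.0000 0.0000]
Step 1: x=[5.7500 9.7500 10.4375 16.9063] v=[-1.0000 -1.0000 1.7500 -0.3750]
Step 2: x=[5.5000 9.2930 11.2363 16.7354] v=[-1.0000 -1.8281 3.1953 -0.6836]
Step 3: x=[5.2371 8.7204 12.2574 16.5177] v=[-1.0518 -2.2905 4.0843 -0.8710]
Step 4: x=[4.9419 8.1511 13.3237 16.2918] v=[-1.1810 -2.2771 4.2651 -0.9036]
Step 5: x=[4.5972 7.7045 14.2522 16.0982] v=[-1.3787 -1.7863 3.7140 -0.7746]
Step 6: x=[4.1967 7.4730 14.8869 15.9719] v=[-1.6019 -0.9262 2.5386 -0.5054]
Step 7: x=[3.7510 7.5001 15.1260 15.9367] v=[-1.7828 0.1082 0.9564 -0.1410]
Max displacement = 3.1260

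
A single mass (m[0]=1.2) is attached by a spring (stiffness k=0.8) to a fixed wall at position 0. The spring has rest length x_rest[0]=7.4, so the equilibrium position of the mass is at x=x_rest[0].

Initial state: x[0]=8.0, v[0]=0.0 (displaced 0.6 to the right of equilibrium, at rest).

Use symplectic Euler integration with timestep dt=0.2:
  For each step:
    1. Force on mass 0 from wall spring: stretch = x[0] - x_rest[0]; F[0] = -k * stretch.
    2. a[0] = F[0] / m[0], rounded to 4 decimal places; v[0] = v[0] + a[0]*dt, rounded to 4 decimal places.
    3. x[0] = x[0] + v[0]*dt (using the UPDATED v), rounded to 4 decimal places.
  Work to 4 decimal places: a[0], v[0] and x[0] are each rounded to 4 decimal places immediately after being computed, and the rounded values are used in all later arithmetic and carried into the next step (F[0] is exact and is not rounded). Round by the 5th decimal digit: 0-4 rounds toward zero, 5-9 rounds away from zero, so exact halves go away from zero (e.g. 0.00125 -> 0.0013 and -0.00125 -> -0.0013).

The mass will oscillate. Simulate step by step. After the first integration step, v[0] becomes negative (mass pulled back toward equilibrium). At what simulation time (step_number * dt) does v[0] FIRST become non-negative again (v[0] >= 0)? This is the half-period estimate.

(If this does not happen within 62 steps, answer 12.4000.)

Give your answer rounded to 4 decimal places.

Answer: 4.0000

Derivation:
Step 0: x=[8.0000] v=[0.0000]
Step 1: x=[7.9840] v=[-0.0800]
Step 2: x=[7.9524] v=[-0.1579]
Step 3: x=[7.9061] v=[-0.2316]
Step 4: x=[7.8463] v=[-0.2991]
Step 5: x=[7.7746] v=[-0.3586]
Step 6: x=[7.6929] v=[-0.4085]
Step 7: x=[7.6034] v=[-0.4476]
Step 8: x=[7.5085] v=[-0.4747]
Step 9: x=[7.4107] v=[-0.4892]
Step 10: x=[7.3126] v=[-0.4906]
Step 11: x=[7.2168] v=[-0.4789]
Step 12: x=[7.1259] v=[-0.4545]
Step 13: x=[7.0423] v=[-0.4180]
Step 14: x=[6.9682] v=[-0.3703]
Step 15: x=[6.9057] v=[-0.3127]
Step 16: x=[6.8563] v=[-0.2468]
Step 17: x=[6.8214] v=[-0.1743]
Step 18: x=[6.8020] v=[-0.0972]
Step 19: x=[6.7985] v=[-0.0175]
Step 20: x=[6.8110] v=[0.0627]
First v>=0 after going negative at step 20, time=4.0000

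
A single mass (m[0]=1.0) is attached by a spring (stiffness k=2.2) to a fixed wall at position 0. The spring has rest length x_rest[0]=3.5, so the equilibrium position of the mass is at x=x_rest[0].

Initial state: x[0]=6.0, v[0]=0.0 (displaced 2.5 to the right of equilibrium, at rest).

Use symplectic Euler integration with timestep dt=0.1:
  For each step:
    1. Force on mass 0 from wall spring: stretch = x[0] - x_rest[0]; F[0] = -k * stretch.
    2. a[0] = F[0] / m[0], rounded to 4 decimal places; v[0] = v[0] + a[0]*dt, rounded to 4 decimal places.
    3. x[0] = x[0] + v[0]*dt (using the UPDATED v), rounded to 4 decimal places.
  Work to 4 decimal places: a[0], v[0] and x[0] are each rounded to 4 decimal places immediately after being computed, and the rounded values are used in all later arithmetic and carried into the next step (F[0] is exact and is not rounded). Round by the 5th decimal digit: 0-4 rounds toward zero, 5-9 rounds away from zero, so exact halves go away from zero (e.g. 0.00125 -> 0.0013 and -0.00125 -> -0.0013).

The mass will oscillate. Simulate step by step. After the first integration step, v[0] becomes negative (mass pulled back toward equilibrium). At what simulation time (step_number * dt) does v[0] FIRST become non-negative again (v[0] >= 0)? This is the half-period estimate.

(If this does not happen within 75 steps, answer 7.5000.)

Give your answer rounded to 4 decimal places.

Answer: 2.2000

Derivation:
Step 0: x=[6.0000] v=[0.0000]
Step 1: x=[5.9450] v=[-0.5500]
Step 2: x=[5.8362] v=[-1.0879]
Step 3: x=[5.6760] v=[-1.6019]
Step 4: x=[5.4679] v=[-2.0806]
Step 5: x=[5.2166] v=[-2.5135]
Step 6: x=[4.9275] v=[-2.8912]
Step 7: x=[4.6070] v=[-3.2053]
Step 8: x=[4.2621] v=[-3.4488]
Step 9: x=[3.9005] v=[-3.6165]
Step 10: x=[3.5300] v=[-3.7046]
Step 11: x=[3.1589] v=[-3.7112]
Step 12: x=[2.7953] v=[-3.6362]
Step 13: x=[2.4472] v=[-3.4812]
Step 14: x=[2.1222] v=[-3.2496]
Step 15: x=[1.8276] v=[-2.9465]
Step 16: x=[1.5697] v=[-2.5786]
Step 17: x=[1.3543] v=[-2.1539]
Step 18: x=[1.1861] v=[-1.6819]
Step 19: x=[1.0688] v=[-1.1728]
Step 20: x=[1.0050] v=[-0.6379]
Step 21: x=[0.9961] v=[-0.0890]
Step 22: x=[1.0423] v=[0.4619]
First v>=0 after going negative at step 22, time=2.2000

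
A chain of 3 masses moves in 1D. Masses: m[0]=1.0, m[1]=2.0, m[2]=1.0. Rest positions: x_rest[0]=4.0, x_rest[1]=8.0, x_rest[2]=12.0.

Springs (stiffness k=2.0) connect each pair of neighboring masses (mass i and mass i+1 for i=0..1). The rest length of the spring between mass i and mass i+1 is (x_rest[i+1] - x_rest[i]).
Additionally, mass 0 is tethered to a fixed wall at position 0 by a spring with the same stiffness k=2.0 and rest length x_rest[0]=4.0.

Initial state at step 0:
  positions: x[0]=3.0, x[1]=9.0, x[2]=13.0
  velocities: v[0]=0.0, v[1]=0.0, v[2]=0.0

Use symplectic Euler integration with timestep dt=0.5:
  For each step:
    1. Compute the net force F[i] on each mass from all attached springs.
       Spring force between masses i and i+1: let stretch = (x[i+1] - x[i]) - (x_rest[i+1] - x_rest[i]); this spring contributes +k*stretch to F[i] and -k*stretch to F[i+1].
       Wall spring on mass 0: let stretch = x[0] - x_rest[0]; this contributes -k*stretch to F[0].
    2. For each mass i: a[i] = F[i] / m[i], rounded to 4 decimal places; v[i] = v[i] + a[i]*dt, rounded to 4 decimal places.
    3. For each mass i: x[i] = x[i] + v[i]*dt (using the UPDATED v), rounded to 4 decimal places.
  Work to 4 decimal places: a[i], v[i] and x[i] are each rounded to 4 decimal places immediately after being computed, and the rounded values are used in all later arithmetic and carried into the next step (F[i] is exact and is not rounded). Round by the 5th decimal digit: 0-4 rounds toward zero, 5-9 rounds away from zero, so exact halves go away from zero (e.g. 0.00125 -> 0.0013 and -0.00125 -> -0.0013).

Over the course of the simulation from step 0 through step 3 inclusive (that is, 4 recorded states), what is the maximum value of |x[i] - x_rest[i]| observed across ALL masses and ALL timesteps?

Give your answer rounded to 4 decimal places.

Answer: 1.7500

Derivation:
Step 0: x=[3.0000 9.0000 13.0000] v=[0.0000 0.0000 0.0000]
Step 1: x=[4.5000 8.5000 13.0000] v=[3.0000 -1.0000 0.0000]
Step 2: x=[5.7500 8.1250 12.7500] v=[2.5000 -0.7500 -0.5000]
Step 3: x=[5.3125 8.3125 12.1875] v=[-0.8750 0.3750 -1.1250]
Max displacement = 1.7500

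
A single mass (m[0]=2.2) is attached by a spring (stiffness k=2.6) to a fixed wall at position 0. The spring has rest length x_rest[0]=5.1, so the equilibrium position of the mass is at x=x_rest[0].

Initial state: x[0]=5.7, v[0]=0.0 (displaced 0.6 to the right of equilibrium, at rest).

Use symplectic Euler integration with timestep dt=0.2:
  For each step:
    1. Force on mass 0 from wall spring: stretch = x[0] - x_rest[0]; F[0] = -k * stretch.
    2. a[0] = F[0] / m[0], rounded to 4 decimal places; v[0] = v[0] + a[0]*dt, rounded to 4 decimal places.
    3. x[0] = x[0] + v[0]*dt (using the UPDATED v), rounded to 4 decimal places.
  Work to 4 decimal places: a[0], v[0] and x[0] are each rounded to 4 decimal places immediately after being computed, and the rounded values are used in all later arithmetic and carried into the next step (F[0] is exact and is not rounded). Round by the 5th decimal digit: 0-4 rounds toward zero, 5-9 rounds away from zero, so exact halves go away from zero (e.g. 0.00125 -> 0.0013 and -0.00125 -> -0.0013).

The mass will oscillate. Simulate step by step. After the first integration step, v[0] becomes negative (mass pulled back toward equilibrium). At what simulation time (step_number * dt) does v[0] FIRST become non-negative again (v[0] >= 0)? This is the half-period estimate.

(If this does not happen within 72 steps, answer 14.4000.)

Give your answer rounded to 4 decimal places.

Answer: 3.0000

Derivation:
Step 0: x=[5.7000] v=[0.0000]
Step 1: x=[5.6716] v=[-0.1418]
Step 2: x=[5.6162] v=[-0.2769]
Step 3: x=[5.5364] v=[-0.3989]
Step 4: x=[5.4360] v=[-0.5020]
Step 5: x=[5.3197] v=[-0.5814]
Step 6: x=[5.1930] v=[-0.6333]
Step 7: x=[5.0619] v=[-0.6553]
Step 8: x=[4.9326] v=[-0.6463]
Step 9: x=[4.8113] v=[-0.6067]
Step 10: x=[4.7036] v=[-0.5385]
Step 11: x=[4.6146] v=[-0.4448]
Step 12: x=[4.5486] v=[-0.3301]
Step 13: x=[4.5086] v=[-0.1998]
Step 14: x=[4.4966] v=[-0.0600]
Step 15: x=[4.5131] v=[0.0826]
First v>=0 after going negative at step 15, time=3.0000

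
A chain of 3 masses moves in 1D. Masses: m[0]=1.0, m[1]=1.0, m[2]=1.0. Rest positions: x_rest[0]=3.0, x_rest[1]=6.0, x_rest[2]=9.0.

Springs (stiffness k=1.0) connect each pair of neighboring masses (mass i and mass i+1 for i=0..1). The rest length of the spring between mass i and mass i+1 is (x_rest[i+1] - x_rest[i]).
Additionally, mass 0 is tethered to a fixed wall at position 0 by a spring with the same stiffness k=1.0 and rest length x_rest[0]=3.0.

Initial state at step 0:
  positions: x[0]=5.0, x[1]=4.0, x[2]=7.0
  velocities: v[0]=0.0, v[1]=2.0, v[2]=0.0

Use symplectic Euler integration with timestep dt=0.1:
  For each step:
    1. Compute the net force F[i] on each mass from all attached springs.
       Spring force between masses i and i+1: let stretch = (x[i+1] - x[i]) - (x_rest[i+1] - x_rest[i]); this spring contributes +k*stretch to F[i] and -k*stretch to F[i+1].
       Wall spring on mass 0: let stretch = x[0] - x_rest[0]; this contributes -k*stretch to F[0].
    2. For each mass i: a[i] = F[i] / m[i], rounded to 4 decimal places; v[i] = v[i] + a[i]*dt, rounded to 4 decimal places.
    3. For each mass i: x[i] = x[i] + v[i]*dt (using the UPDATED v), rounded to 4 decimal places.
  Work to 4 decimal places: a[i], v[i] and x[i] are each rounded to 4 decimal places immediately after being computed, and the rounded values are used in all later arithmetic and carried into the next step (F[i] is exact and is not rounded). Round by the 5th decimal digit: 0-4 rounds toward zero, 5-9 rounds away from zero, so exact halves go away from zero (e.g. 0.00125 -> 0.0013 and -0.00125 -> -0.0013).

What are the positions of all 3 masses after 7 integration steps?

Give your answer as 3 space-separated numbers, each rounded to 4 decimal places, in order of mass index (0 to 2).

Step 0: x=[5.0000 4.0000 7.0000] v=[0.0000 2.0000 0.0000]
Step 1: x=[4.9400 4.2400 7.0000] v=[-0.6000 2.4000 0.0000]
Step 2: x=[4.8236 4.5146 7.0024] v=[-1.1640 2.7460 0.0240]
Step 3: x=[4.6559 4.8172 7.0099] v=[-1.6773 3.0257 0.0752]
Step 4: x=[4.4432 5.1401 7.0255] v=[-2.1268 3.2288 0.1559]
Step 5: x=[4.1931 5.4749 7.0522] v=[-2.5014 3.3477 0.2674]
Step 6: x=[3.9139 5.8126 7.0932] v=[-2.7925 3.3773 0.4097]
Step 7: x=[3.6145 6.1442 7.1514] v=[-2.9940 3.3155 0.5816]

Answer: 3.6145 6.1442 7.1514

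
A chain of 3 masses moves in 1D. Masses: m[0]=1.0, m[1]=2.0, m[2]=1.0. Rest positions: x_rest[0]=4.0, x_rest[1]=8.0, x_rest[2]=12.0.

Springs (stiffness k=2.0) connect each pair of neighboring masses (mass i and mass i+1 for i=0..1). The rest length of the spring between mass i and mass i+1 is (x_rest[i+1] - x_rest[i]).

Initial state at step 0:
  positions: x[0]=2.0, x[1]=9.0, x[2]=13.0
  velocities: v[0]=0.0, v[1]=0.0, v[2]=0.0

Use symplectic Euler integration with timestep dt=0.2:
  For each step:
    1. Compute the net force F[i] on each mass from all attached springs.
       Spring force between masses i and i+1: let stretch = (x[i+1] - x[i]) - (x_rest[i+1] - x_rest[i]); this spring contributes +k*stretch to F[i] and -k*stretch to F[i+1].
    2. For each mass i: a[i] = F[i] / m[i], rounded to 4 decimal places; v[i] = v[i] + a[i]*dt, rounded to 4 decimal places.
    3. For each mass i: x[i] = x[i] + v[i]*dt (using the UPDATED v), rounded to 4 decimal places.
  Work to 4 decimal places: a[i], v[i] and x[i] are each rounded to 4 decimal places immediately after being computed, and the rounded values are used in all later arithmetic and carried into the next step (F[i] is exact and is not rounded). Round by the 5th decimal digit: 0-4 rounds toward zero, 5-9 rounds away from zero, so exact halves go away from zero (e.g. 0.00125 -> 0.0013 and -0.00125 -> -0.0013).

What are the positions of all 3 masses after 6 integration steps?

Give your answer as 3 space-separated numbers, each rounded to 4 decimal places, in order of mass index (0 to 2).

Answer: 5.3226 7.5872 12.5029

Derivation:
Step 0: x=[2.0000 9.0000 13.0000] v=[0.0000 0.0000 0.0000]
Step 1: x=[2.2400 8.8800 13.0000] v=[1.2000 -0.6000 0.0000]
Step 2: x=[2.6912 8.6592 12.9904] v=[2.2560 -1.1040 -0.0480]
Step 3: x=[3.2998 8.3729 12.9543] v=[3.0432 -1.4314 -0.1805]
Step 4: x=[3.9943 8.0670 12.8717] v=[3.4724 -1.5297 -0.4131]
Step 5: x=[4.6946 7.7903 12.7247] v=[3.5015 -1.3833 -0.7350]
Step 6: x=[5.3226 7.5872 12.5029] v=[3.1398 -1.0156 -1.1088]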